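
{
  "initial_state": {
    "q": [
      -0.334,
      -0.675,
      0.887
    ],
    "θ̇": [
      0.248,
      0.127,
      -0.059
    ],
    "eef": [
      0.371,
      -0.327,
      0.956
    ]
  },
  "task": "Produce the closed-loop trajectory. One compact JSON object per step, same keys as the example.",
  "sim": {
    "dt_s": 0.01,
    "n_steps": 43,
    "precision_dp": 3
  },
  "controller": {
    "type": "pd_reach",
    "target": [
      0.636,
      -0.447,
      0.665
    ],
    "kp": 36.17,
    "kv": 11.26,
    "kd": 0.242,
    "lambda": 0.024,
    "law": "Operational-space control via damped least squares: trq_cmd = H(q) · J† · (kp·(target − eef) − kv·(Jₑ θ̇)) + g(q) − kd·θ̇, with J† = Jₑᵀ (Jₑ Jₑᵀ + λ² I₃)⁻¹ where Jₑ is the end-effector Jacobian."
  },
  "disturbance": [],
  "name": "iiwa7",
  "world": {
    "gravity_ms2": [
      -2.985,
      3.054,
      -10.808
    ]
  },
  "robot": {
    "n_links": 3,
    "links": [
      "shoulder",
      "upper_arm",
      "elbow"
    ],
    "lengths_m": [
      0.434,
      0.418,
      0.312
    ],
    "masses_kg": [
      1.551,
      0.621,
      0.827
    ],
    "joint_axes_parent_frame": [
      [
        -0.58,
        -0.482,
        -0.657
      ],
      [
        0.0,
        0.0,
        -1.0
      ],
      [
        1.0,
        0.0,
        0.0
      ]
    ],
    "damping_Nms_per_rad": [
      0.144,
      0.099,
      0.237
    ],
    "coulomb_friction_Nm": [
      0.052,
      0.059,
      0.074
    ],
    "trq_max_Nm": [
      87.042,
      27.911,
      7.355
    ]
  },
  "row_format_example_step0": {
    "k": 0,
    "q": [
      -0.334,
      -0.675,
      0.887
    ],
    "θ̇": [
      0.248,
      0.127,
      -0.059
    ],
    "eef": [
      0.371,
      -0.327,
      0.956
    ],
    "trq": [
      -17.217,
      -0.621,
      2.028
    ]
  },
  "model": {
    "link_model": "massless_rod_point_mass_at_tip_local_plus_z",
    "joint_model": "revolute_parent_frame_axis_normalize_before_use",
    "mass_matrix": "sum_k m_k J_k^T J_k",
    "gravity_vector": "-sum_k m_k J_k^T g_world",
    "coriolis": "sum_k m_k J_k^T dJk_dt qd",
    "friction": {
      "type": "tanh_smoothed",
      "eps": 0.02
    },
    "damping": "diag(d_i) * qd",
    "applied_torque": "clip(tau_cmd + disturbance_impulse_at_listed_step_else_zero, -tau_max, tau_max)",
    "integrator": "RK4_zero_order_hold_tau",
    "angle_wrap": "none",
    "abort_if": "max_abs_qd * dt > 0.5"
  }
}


{"k":1,"q":[-0.332,-0.674,0.888],"\u03b8\u0307":[0.12,0.066,0.18],"eef":[0.37,-0.327,0.957],"trq":[-15.359,-0.534,1.528]}
{"k":2,"q":[-0.332,-0.674,0.89],"\u03b8\u0307":[0.003,0.018,0.369],"eef":[0.37,-0.327,0.956],"trq":[-13.67,-0.455,1.081]}
{"k":3,"q":[-0.332,-0.674,0.895],"\u03b8\u0307":[-0.104,-0.01,0.521],"eef":[0.37,-0.327,0.955],"trq":[-12.142,-0.391,0.677]}
{"k":4,"q":[-0.334,-0.674,0.901],"\u03b8\u0307":[-0.202,-0.02,0.639],"eef":[0.372,-0.328,0.953],"trq":[-10.749,-0.34,0.313]}
{"k":5,"q":[-0.336,-0.674,0.907],"\u03b8\u0307":[-0.291,-0.021,0.729],"eef":[0.374,-0.329,0.95],"trq":[-9.475,-0.295,-0.014]}
{"k":6,"q":[-0.339,-0.674,0.915],"\u03b8\u0307":[-0.373,-0.017,0.794],"eef":[0.378,-0.331,0.946],"trq":[-8.307,-0.255,-0.31]}
{"k":7,"q":[-0.343,-0.674,0.923],"\u03b8\u0307":[-0.448,-0.011,0.839],"eef":[0.381,-0.333,0.942],"trq":[-7.234,-0.217,-0.577]}
{"k":8,"q":[-0.348,-0.674,0.932],"\u03b8\u0307":[-0.515,-0.003,0.868],"eef":[0.385,-0.335,0.938],"trq":[-6.245,-0.18,-0.817]}
{"k":9,"q":[-0.354,-0.674,0.941],"\u03b8\u0307":[-0.576,0.005,0.882],"eef":[0.39,-0.337,0.933],"trq":[-5.333,-0.144,-1.034]}
{"k":10,"q":[-0.36,-0.674,0.949],"\u03b8\u0307":[-0.63,0.013,0.886],"eef":[0.394,-0.339,0.929],"trq":[-4.489,-0.108,-1.23]}
{"k":11,"q":[-0.366,-0.674,0.958],"\u03b8\u0307":[-0.678,0.021,0.879],"eef":[0.4,-0.341,0.923],"trq":[-3.707,-0.074,-1.408]}
{"k":12,"q":[-0.373,-0.674,0.967],"\u03b8\u0307":[-0.721,0.032,0.866],"eef":[0.405,-0.344,0.918],"trq":[-2.982,-0.042,-1.568]}
{"k":13,"q":[-0.381,-0.673,0.975],"\u03b8\u0307":[-0.758,0.044,0.846],"eef":[0.411,-0.346,0.913],"trq":[-2.307,-0.013,-1.712]}
{"k":14,"q":[-0.388,-0.673,0.984],"\u03b8\u0307":[-0.791,0.059,0.821],"eef":[0.416,-0.349,0.907],"trq":[-1.68,0.013,-1.843]}
{"k":15,"q":[-0.396,-0.672,0.992],"\u03b8\u0307":[-0.819,0.075,0.793],"eef":[0.422,-0.351,0.901],"trq":[-1.095,0.036,-1.961]}
{"k":16,"q":[-0.405,-0.671,1.0],"\u03b8\u0307":[-0.843,0.092,0.763],"eef":[0.428,-0.354,0.896],"trq":[-0.55,0.057,-2.068]}
{"k":17,"q":[-0.413,-0.67,1.007],"\u03b8\u0307":[-0.862,0.11,0.73],"eef":[0.434,-0.356,0.89],"trq":[-0.041,0.075,-2.165]}
{"k":18,"q":[-0.422,-0.669,1.014],"\u03b8\u0307":[-0.878,0.128,0.696],"eef":[0.44,-0.359,0.884],"trq":[0.433,0.092,-2.253]}
{"k":19,"q":[-0.431,-0.668,1.021],"\u03b8\u0307":[-0.89,0.145,0.662],"eef":[0.446,-0.361,0.878],"trq":[0.876,0.106,-2.332]}
{"k":20,"q":[-0.44,-0.666,1.027],"\u03b8\u0307":[-0.898,0.163,0.628],"eef":[0.452,-0.364,0.872],"trq":[1.29,0.119,-2.404]}
{"k":21,"q":[-0.449,-0.665,1.034],"\u03b8\u0307":[-0.904,0.179,0.594],"eef":[0.458,-0.366,0.867],"trq":[1.676,0.131,-2.469]}
{"k":22,"q":[-0.458,-0.663,1.039],"\u03b8\u0307":[-0.907,0.195,0.56],"eef":[0.464,-0.368,0.861],"trq":[2.036,0.142,-2.527]}
{"k":23,"q":[-0.467,-0.661,1.045],"\u03b8\u0307":[-0.907,0.21,0.528],"eef":[0.47,-0.371,0.855],"trq":[2.372,0.151,-2.581]}
{"k":24,"q":[-0.476,-0.659,1.05],"\u03b8\u0307":[-0.904,0.224,0.496],"eef":[0.476,-0.373,0.85],"trq":[2.685,0.16,-2.629]}
{"k":25,"q":[-0.485,-0.656,1.055],"\u03b8\u0307":[-0.9,0.237,0.465],"eef":[0.482,-0.375,0.844],"trq":[2.977,0.168,-2.672]}
{"k":26,"q":[-0.494,-0.654,1.059],"\u03b8\u0307":[-0.893,0.248,0.436],"eef":[0.488,-0.377,0.839],"trq":[3.248,0.175,-2.711]}
{"k":27,"q":[-0.503,-0.651,1.063],"\u03b8\u0307":[-0.884,0.259,0.408],"eef":[0.493,-0.379,0.833],"trq":[3.501,0.182,-2.746]}
{"k":28,"q":[-0.512,-0.649,1.067],"\u03b8\u0307":[-0.874,0.269,0.382],"eef":[0.499,-0.381,0.828],"trq":[3.737,0.188,-2.778]}
{"k":29,"q":[-0.52,-0.646,1.071],"\u03b8\u0307":[-0.863,0.277,0.357],"eef":[0.504,-0.383,0.823],"trq":[3.955,0.194,-2.807]}
{"k":30,"q":[-0.529,-0.643,1.075],"\u03b8\u0307":[-0.85,0.284,0.333],"eef":[0.509,-0.385,0.818],"trq":[4.158,0.199,-2.832]}
{"k":31,"q":[-0.537,-0.64,1.078],"\u03b8\u0307":[-0.836,0.29,0.31],"eef":[0.514,-0.387,0.813],"trq":[4.345,0.203,-2.855]}
{"k":32,"q":[-0.546,-0.637,1.081],"\u03b8\u0307":[-0.821,0.296,0.289],"eef":[0.519,-0.389,0.808],"trq":[4.519,0.208,-2.875]}
{"k":33,"q":[-0.554,-0.634,1.084],"\u03b8\u0307":[-0.805,0.3,0.269],"eef":[0.524,-0.39,0.803],"trq":[4.68,0.212,-2.894]}
{"k":34,"q":[-0.562,-0.631,1.086],"\u03b8\u0307":[-0.788,0.304,0.251],"eef":[0.529,-0.392,0.798],"trq":[4.829,0.215,-2.91]}
{"k":35,"q":[-0.569,-0.628,1.089],"\u03b8\u0307":[-0.77,0.306,0.233],"eef":[0.534,-0.394,0.794],"trq":[4.965,0.219,-2.924]}
{"k":36,"q":[-0.577,-0.625,1.091],"\u03b8\u0307":[-0.753,0.308,0.217],"eef":[0.538,-0.395,0.789],"trq":[5.091,0.222,-2.936]}
{"k":37,"q":[-0.584,-0.622,1.093],"\u03b8\u0307":[-0.734,0.309,0.201],"eef":[0.542,-0.397,0.785],"trq":[5.207,0.225,-2.947]}
{"k":38,"q":[-0.592,-0.619,1.095],"\u03b8\u0307":[-0.716,0.309,0.187],"eef":[0.547,-0.398,0.781],"trq":[5.313,0.227,-2.957]}
{"k":39,"q":[-0.599,-0.616,1.097],"\u03b8\u0307":[-0.697,0.309,0.174],"eef":[0.551,-0.399,0.777],"trq":[5.41,0.23,-2.965]}
{"k":40,"q":[-0.606,-0.613,1.098],"\u03b8\u0307":[-0.678,0.308,0.162],"eef":[0.555,-0.401,0.773],"trq":[5.499,0.232,-2.972]}
{"k":41,"q":[-0.612,-0.61,1.1],"\u03b8\u0307":[-0.659,0.307,0.15],"eef":[0.558,-0.402,0.769],"trq":[5.58,0.234,-2.978]}
{"k":42,"q":[-0.619,-0.607,1.101],"\u03b8\u0307":[-0.639,0.305,0.14],"eef":[0.562,-0.403,0.765],"trq":[5.653,0.235,-2.983]}
{"k":43,"q":[-0.625,-0.604,1.103],"\u03b8\u0307":[-0.62,0.303,0.13],"eef":[0.566,-0.404,0.761]}


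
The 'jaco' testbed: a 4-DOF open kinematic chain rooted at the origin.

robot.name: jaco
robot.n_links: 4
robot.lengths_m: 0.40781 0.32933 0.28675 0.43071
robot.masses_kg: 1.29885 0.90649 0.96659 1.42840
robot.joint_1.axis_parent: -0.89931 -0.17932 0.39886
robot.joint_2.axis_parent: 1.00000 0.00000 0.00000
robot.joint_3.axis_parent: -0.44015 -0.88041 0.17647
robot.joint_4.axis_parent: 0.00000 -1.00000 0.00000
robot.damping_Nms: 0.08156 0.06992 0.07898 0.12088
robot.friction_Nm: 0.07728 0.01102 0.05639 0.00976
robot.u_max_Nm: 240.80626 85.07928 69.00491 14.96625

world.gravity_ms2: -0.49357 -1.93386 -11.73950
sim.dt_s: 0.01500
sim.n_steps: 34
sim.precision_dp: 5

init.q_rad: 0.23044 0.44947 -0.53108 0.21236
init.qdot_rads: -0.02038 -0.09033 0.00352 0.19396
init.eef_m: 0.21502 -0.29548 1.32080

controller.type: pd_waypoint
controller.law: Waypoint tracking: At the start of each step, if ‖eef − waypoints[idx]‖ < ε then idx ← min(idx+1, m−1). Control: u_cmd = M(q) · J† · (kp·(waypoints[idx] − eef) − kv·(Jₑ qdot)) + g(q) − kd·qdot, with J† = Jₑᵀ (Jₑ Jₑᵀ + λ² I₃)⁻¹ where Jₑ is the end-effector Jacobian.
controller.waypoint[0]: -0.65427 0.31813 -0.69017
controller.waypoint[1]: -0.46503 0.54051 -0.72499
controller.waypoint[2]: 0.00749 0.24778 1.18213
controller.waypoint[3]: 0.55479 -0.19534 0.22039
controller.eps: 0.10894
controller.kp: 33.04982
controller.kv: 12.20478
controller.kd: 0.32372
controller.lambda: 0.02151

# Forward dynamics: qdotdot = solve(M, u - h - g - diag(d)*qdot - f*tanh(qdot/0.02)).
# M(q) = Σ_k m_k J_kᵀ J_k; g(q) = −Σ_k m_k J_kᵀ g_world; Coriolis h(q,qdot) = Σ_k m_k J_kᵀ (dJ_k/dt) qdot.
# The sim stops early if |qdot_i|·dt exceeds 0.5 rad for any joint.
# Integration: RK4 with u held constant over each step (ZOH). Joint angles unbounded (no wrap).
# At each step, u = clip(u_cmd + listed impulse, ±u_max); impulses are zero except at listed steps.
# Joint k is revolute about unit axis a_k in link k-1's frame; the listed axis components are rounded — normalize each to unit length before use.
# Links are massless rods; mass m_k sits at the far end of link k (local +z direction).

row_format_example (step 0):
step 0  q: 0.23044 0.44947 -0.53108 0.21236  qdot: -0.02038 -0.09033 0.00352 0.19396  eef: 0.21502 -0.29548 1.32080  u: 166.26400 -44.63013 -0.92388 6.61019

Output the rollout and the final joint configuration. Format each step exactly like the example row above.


step 1  q: 0.26303 0.48893 -0.54031 0.23640  qdot: 4.32614 5.31645 -1.08991 2.89936  eef: 0.21068 -0.29244 1.31416  u: 129.14117 -37.01736 0.21125 5.19868
step 2  q: 0.35061 0.59720 -0.55668 0.29135  qdot: 7.28762 9.04386 -0.87988 4.27190  eef: 0.20109 -0.28444 1.29394  u: 89.39507 -25.75629 0.26159 4.75740
step 3  q: 0.47290 0.74844 -0.56372 0.36136  qdot: 8.97106 11.03404 0.05066 4.97114  eef: 0.18744 -0.27120 1.26262  u: 56.40317 -16.18484 0.64772 4.58291
step 4  q: 0.61350 0.91907 -0.55618 0.44003  qdot: 9.76209 11.66241 0.96830 5.47614  eef: 0.17063 -0.25326 1.22257  u: 31.87371 -9.91895 1.60423 4.28546
step 5  q: 0.76197 1.09268 -0.53695 0.52552  qdot: 10.04381 11.47039 1.56750 5.91117  eef: 0.15135 -0.23165 1.17587  u: 14.17183 -6.52477 2.78547 3.71300
step 6  q: 0.91265 1.26018 -0.51127 0.61704  qdot: 10.06830 10.87718 1.82011 6.29344  eef: 0.13020 -0.20737 1.12425  u: 1.37522 -5.02087 3.83200 2.84470
step 7  q: 1.06279 1.41757 -0.48386 0.71379  qdot: 9.97455 10.13325 1.80491 6.61578  eef: 0.10765 -0.18130 1.06914  u: -7.90414 -4.52800 4.55295 1.74015
step 8  q: 1.21118 1.56360 -0.45808 0.81491  qdot: 9.83163 9.36283 1.60602 6.88172  eef: 0.08410 -0.15411 1.01180  u: -14.58670 -4.43278 4.91608 0.48804
step 9  q: 1.35733 1.69831 -0.43620 0.91962  qdot: 9.67169 8.61859 1.28962 7.10006  eef: 0.05986 -0.12638 0.95330  u: -19.30234 -4.37026 4.97926 -0.82407
step 10  q: 1.50111 1.82223 -0.41958 1.02727  qdot: 9.50862 7.91752 0.90545 7.27686  eef: 0.03519 -0.09854 0.89448  u: -22.50455 -4.15939 4.83234 -2.12434
step 11  q: 1.64250 1.93601 -0.40895 1.13725  qdot: 9.34762 7.26005 0.49151 7.41278  eef: 0.01029 -0.07095 0.83602  u: -24.53076 -3.74042 4.56380 -3.36081
step 12  q: 1.78153 2.04025 -0.40454 1.24894  qdot: 9.18996 6.63940 0.07709 7.50405  eef: -0.01467 -0.04390 0.77838  u: -25.63654 -3.12713 4.24635 -4.49993
step 13  q: 1.91830 2.13545 -0.40611 1.36154  qdot: 9.04067 6.05110 -0.30003 7.52928  eef: -0.03953 -0.01761 0.72188  u: -25.98416 -2.36916 3.91212 -5.51745
step 14  q: 2.05288 2.22198 -0.41305 1.47410  qdot: 8.89520 5.47854 -0.64222 7.50075  eef: -0.06416 0.00772 0.66670  u: -25.76765 -1.54057 3.61711 -6.41145
step 15  q: 2.18533 2.29998 -0.42482 1.58582  qdot: 8.75156 4.90990 -0.94332 7.41463  eef: -0.08839 0.03190 0.61288  u: -25.12024 -0.71579 3.38723 -7.18160
step 16  q: 2.31564 2.36941 -0.44078 1.69580  qdot: 8.60796 4.33465 -1.20011 7.26502  eef: -0.11205 0.05477 0.56040  u: -24.14558 0.04113 3.23070 -7.83076
step 17  q: 2.44378 2.43011 -0.46028 1.80304  qdot: 8.46132 3.74300 -1.41534 7.04762  eef: -0.13500 0.07615 0.50919  u: -22.93242 0.68606 3.14396 -8.36418
step 18  q: 2.56969 2.48174 -0.48276 1.90652  qdot: 8.30680 3.12697 -1.59597 6.75898  eef: -0.15706 0.09584 0.45921  u: -21.55691 1.20557 3.11097 -8.78751
step 19  q: 2.69318 2.52392 -0.50775 2.00514  qdot: 8.13792 2.48170 -1.75064 6.39574  eef: -0.17812 0.11365 0.41044  u: -20.08383 1.62744 3.10202 -9.10471
step 20  q: 2.81398 2.55618 -0.53493 2.09774  qdot: 7.94743 1.80708 -1.88675 5.95438  eef: -0.19811 0.12941 0.36296  u: -18.56725 2.02796 3.07379 -9.31630
step 21  q: 2.93172 2.57813 -0.56406 2.18314  qdot: 7.72873 1.10910 -2.00780 5.43180  eef: -0.21705 0.14301 0.31692  u: -17.05076 2.53089 2.97271 -9.41830
step 22  q: 3.04593 2.58951 -0.59492 2.26012  qdot: 7.47753 0.40076 -2.11197 4.82673  eef: -0.23505 0.15445 0.27255  u: -15.56721 3.29166 2.74364 -9.40246
step 23  q: 3.15612 2.59031 -0.62721 2.32744  qdot: 7.19326 -0.29795 -2.19244 4.14161  eef: -0.25233 0.16381 0.23011  u: -14.13900 4.46273 2.34437 -9.25805
step 24  q: 3.26181 2.58087 -0.66050 2.38396  qdot: 6.87991 -0.96122 -2.23950 3.38410  eef: -0.26919 0.17132 0.18980  u: -12.78054 6.14481 1.76341 -8.97488
step 25  q: 3.36261 2.56193 -0.69423 2.42868  qdot: 6.54500 -1.56136 -2.24411 2.56781  eef: -0.28593 0.17728 0.15177  u: -11.50713 8.34937 1.03511 -8.54587
step 26  q: 3.45829 2.53464 -0.72769 2.46086  qdot: 6.19971 -2.07100 -2.19802 1.71038  eef: -0.30283 0.18206 0.11599  u: -10.33845 10.96674 0.24086 -7.96852
step 27  q: 3.54878 2.50054 -0.76004 2.48001  qdot: 5.85696 -2.46769 -2.09373 0.83147  eef: -0.32008 0.18607 0.08231  u: -9.31143 13.78925 -0.50621 -7.24570
step 28  q: 3.63420 2.46142 -0.79033 2.48595  qdot: 5.52868 -2.73746 -1.92371 -0.04893  eef: -0.33773 0.18967 0.05043  u: -8.49113 16.56885 -1.09087 -6.38651
step 29  q: 3.71484 2.41924 -0.81754 2.47882  qdot: 5.22226 -2.87698 -1.68199 -0.91003  eef: -0.35572 0.19316 0.01994  u: -7.96673 19.08879 -1.42806 -5.40825
step 30  q: 3.79104 2.37589 -0.84053 2.45905  qdot: 4.93930 -2.89343 -1.36494 -1.73300  eef: -0.37387 0.19673 -0.00960  u: -7.80393 21.21521 -1.48762 -4.32857
step 31  q: 3.86310 2.33309 -0.85824 2.42737  qdot: 4.67373 -2.80359 -0.98101 -2.49436  eef: -0.39195 0.20044 -0.03861  u: -8.01369 22.90768 -1.29344 -3.17730
step 32  q: 3.93123 2.29228 -0.86981 2.38490  qdot: 4.41534 -2.63104 -0.55175 -3.16944  eef: -0.40967 0.20424 -0.06740  u: -8.52959 24.19368 -0.90644 -1.99081
step 33  q: 3.99546 2.25449 -0.87480 2.33311  qdot: 4.15414 -2.40245 -0.10855 -3.73658  eef: -0.42675 0.20800 -0.09617  u: -9.23539 25.13038 -0.39778 -0.80854
step 34  q: 4.05567 2.22036 -0.87335 2.27376  qdot: 3.87876 -2.14742 0.29877 -4.17215  eef: -0.44295 0.21156 -0.12499
final q (rad): 4.05567 2.22036 -0.87335 2.27376


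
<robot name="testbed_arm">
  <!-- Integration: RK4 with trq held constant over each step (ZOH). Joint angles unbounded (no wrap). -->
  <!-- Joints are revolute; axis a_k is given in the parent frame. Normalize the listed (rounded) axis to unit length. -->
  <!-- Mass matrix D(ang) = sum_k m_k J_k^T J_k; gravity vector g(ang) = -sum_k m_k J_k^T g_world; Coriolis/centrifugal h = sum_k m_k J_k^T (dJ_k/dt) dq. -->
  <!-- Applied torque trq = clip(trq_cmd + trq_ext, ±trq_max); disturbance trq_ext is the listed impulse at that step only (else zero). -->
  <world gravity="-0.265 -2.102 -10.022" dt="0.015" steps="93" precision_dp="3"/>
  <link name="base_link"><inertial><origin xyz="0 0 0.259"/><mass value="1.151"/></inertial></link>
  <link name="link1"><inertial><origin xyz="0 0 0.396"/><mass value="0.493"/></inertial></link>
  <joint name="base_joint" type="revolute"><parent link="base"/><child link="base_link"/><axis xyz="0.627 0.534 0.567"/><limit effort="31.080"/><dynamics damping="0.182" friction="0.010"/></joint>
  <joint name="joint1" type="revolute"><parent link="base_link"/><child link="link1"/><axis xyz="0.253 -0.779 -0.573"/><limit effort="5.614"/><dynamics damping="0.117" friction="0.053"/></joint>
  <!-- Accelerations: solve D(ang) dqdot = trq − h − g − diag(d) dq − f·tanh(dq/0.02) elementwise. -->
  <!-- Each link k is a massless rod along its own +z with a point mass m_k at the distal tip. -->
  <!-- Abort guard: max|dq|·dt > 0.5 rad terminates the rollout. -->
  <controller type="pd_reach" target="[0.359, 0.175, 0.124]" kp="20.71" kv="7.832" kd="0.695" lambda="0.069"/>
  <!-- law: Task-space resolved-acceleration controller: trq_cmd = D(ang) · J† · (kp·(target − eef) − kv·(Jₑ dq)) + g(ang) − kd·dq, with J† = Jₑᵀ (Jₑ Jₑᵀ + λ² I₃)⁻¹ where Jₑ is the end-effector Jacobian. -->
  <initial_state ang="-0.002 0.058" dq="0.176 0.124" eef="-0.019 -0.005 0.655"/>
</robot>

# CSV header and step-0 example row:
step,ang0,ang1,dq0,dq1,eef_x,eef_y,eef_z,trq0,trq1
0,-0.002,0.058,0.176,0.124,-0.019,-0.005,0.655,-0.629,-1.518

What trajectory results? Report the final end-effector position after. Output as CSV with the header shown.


step,ang0,ang1,dq0,dq1,eef_x,eef_y,eef_z,trq0,trq1
1,0.000,0.057,0.106,-0.288,-0.018,-0.005,0.655,-0.596,-1.089
2,0.001,0.050,0.070,-0.539,-0.015,-0.005,0.655,-0.588,-0.823
3,0.002,0.041,0.052,-0.696,-0.012,-0.005,0.655,-0.594,-0.652
4,0.003,0.030,0.046,-0.795,-0.008,-0.004,0.655,-0.607,-0.539
5,0.004,0.018,0.046,-0.858,-0.004,-0.003,0.655,-0.623,-0.463
6,0.004,0.004,0.050,-0.900,0.000,-0.002,0.655,-0.641,-0.408
7,0.005,-0.009,0.055,-0.927,0.005,-0.001,0.655,-0.658,-0.367
8,0.006,-0.023,0.062,-0.947,0.009,-0.000,0.655,-0.675,-0.335
9,0.007,-0.038,0.068,-0.961,0.014,0.001,0.655,-0.691,-0.308
10,0.008,-0.052,0.075,-0.972,0.019,0.002,0.655,-0.706,-0.284
11,0.009,-0.067,0.082,-0.980,0.024,0.003,0.654,-0.720,-0.262
12,0.011,-0.081,0.089,-0.987,0.029,0.005,0.654,-0.733,-0.242
13,0.012,-0.096,0.095,-0.993,0.034,0.006,0.654,-0.745,-0.222
14,0.014,-0.111,0.102,-0.998,0.039,0.007,0.653,-0.757,-0.203
15,0.015,-0.126,0.108,-1.003,0.044,0.008,0.653,-0.769,-0.185
16,0.017,-0.141,0.114,-1.007,0.049,0.009,0.652,-0.780,-0.166
17,0.019,-0.156,0.120,-1.011,0.054,0.011,0.651,-0.791,-0.148
18,0.020,-0.172,0.127,-1.014,0.059,0.012,0.651,-0.801,-0.129
19,0.022,-0.187,0.133,-1.017,0.064,0.013,0.650,-0.811,-0.111
20,0.024,-0.202,0.139,-1.020,0.069,0.015,0.649,-0.821,-0.093
21,0.026,-0.217,0.146,-1.023,0.074,0.016,0.648,-0.831,-0.075
22,0.029,-0.233,0.152,-1.025,0.079,0.017,0.647,-0.841,-0.057
23,0.031,-0.248,0.159,-1.027,0.084,0.019,0.646,-0.851,-0.039
24,0.033,-0.264,0.165,-1.029,0.089,0.020,0.645,-0.860,-0.020
25,0.036,-0.279,0.172,-1.030,0.095,0.022,0.644,-0.870,-0.002
26,0.039,-0.294,0.179,-1.032,0.100,0.023,0.642,-0.879,0.015
27,0.041,-0.310,0.186,-1.033,0.105,0.025,0.641,-0.889,0.033
28,0.044,-0.325,0.193,-1.033,0.110,0.026,0.640,-0.898,0.051
29,0.047,-0.341,0.200,-1.034,0.115,0.028,0.638,-0.908,0.069
30,0.050,-0.356,0.208,-1.034,0.120,0.029,0.636,-0.917,0.086
31,0.053,-0.372,0.215,-1.034,0.125,0.031,0.635,-0.926,0.104
32,0.057,-0.387,0.223,-1.033,0.130,0.032,0.633,-0.936,0.121
33,0.060,-0.403,0.231,-1.032,0.135,0.034,0.631,-0.945,0.138
34,0.064,-0.418,0.239,-1.031,0.140,0.036,0.629,-0.955,0.155
35,0.067,-0.434,0.247,-1.030,0.145,0.037,0.628,-0.964,0.172
36,0.071,-0.449,0.255,-1.028,0.150,0.039,0.626,-0.974,0.188
37,0.075,-0.465,0.264,-1.027,0.155,0.040,0.624,-0.983,0.204
38,0.079,-0.480,0.272,-1.024,0.160,0.042,0.621,-0.993,0.220
39,0.083,-0.495,0.281,-1.022,0.165,0.044,0.619,-1.002,0.236
40,0.087,-0.511,0.290,-1.019,0.170,0.045,0.617,-1.012,0.252
41,0.092,-0.526,0.299,-1.016,0.174,0.047,0.615,-1.022,0.267
42,0.096,-0.541,0.308,-1.013,0.179,0.049,0.612,-1.031,0.282
43,0.101,-0.556,0.317,-1.009,0.184,0.050,0.610,-1.041,0.297
44,0.106,-0.571,0.326,-1.005,0.188,0.052,0.607,-1.051,0.311
45,0.111,-0.586,0.336,-1.001,0.193,0.054,0.605,-1.060,0.325
46,0.116,-0.601,0.346,-0.997,0.197,0.056,0.602,-1.070,0.339
47,0.121,-0.616,0.355,-0.992,0.202,0.057,0.600,-1.080,0.352
48,0.127,-0.631,0.365,-0.987,0.206,0.059,0.597,-1.090,0.365
49,0.132,-0.646,0.375,-0.982,0.211,0.061,0.594,-1.099,0.377
50,0.138,-0.661,0.386,-0.977,0.215,0.063,0.592,-1.109,0.389
51,0.144,-0.675,0.396,-0.971,0.219,0.064,0.589,-1.119,0.401
52,0.150,-0.690,0.406,-0.965,0.223,0.066,0.586,-1.129,0.412
53,0.156,-0.704,0.417,-0.958,0.227,0.068,0.583,-1.139,0.423
54,0.162,-0.719,0.428,-0.952,0.231,0.069,0.580,-1.149,0.433
55,0.169,-0.733,0.439,-0.945,0.235,0.071,0.577,-1.159,0.443
56,0.175,-0.747,0.450,-0.938,0.239,0.073,0.574,-1.170,0.452
57,0.182,-0.761,0.461,-0.931,0.243,0.075,0.571,-1.180,0.461
58,0.189,-0.775,0.472,-0.923,0.247,0.076,0.568,-1.190,0.470
59,0.196,-0.789,0.483,-0.916,0.251,0.078,0.565,-1.201,0.477
60,0.204,-0.802,0.495,-0.908,0.254,0.080,0.562,-1.211,0.485
61,0.211,-0.816,0.506,-0.900,0.258,0.081,0.559,-1.222,0.492
62,0.219,-0.829,0.518,-0.891,0.262,0.083,0.556,-1.232,0.498
63,0.227,-0.843,0.530,-0.883,0.265,0.085,0.553,-1.243,0.504
64,0.235,-0.856,0.541,-0.874,0.268,0.086,0.550,-1.254,0.509
65,0.243,-0.869,0.553,-0.865,0.272,0.088,0.546,-1.265,0.514
66,0.251,-0.882,0.565,-0.856,0.275,0.090,0.543,-1.276,0.518
67,0.260,-0.894,0.578,-0.846,0.278,0.091,0.540,-1.287,0.521
68,0.269,-0.907,0.590,-0.837,0.281,0.093,0.537,-1.298,0.524
69,0.278,-0.920,0.602,-0.827,0.284,0.095,0.534,-1.309,0.527
70,0.287,-0.932,0.615,-0.818,0.287,0.096,0.531,-1.321,0.529
71,0.296,-0.944,0.627,-0.808,0.290,0.098,0.528,-1.333,0.530
72,0.306,-0.956,0.640,-0.797,0.293,0.099,0.524,-1.344,0.531
73,0.315,-0.968,0.653,-0.787,0.296,0.101,0.521,-1.356,0.531
74,0.325,-0.980,0.665,-0.777,0.299,0.102,0.518,-1.368,0.530
75,0.335,-0.991,0.678,-0.766,0.301,0.104,0.515,-1.381,0.529
76,0.345,-1.003,0.691,-0.756,0.304,0.105,0.512,-1.393,0.528
77,0.356,-1.014,0.704,-0.745,0.307,0.107,0.509,-1.405,0.526
78,0.367,-1.025,0.717,-0.734,0.309,0.108,0.506,-1.418,0.523
79,0.377,-1.036,0.730,-0.723,0.312,0.109,0.502,-1.431,0.520
80,0.388,-1.047,0.743,-0.712,0.314,0.111,0.499,-1.444,0.516
81,0.400,-1.057,0.757,-0.701,0.316,0.112,0.496,-1.457,0.511
82,0.411,-1.068,0.770,-0.690,0.319,0.113,0.493,-1.471,0.506
83,0.423,-1.078,0.783,-0.679,0.321,0.115,0.490,-1.484,0.501
84,0.435,-1.088,0.796,-0.668,0.323,0.116,0.487,-1.498,0.495
85,0.447,-1.098,0.809,-0.656,0.325,0.117,0.484,-1.512,0.488
86,0.459,-1.108,0.823,-0.645,0.327,0.118,0.481,-1.526,0.481
87,0.471,-1.117,0.836,-0.633,0.329,0.120,0.478,-1.540,0.473
88,0.484,-1.127,0.849,-0.622,0.331,0.121,0.476,-1.555,0.464
89,0.497,-1.136,0.862,-0.610,0.333,0.122,0.473,-1.569,0.456
90,0.510,-1.145,0.875,-0.599,0.335,0.123,0.470,-1.584,0.446
91,0.523,-1.154,0.888,-0.587,0.337,0.124,0.467,-1.599,0.436
92,0.537,-1.163,0.901,-0.576,0.339,0.125,0.464,-1.614,0.426
93,0.550,-1.171,0.914,-0.564,0.341,0.126,0.461,,
# final eef position (m): 0.341 0.126 0.461


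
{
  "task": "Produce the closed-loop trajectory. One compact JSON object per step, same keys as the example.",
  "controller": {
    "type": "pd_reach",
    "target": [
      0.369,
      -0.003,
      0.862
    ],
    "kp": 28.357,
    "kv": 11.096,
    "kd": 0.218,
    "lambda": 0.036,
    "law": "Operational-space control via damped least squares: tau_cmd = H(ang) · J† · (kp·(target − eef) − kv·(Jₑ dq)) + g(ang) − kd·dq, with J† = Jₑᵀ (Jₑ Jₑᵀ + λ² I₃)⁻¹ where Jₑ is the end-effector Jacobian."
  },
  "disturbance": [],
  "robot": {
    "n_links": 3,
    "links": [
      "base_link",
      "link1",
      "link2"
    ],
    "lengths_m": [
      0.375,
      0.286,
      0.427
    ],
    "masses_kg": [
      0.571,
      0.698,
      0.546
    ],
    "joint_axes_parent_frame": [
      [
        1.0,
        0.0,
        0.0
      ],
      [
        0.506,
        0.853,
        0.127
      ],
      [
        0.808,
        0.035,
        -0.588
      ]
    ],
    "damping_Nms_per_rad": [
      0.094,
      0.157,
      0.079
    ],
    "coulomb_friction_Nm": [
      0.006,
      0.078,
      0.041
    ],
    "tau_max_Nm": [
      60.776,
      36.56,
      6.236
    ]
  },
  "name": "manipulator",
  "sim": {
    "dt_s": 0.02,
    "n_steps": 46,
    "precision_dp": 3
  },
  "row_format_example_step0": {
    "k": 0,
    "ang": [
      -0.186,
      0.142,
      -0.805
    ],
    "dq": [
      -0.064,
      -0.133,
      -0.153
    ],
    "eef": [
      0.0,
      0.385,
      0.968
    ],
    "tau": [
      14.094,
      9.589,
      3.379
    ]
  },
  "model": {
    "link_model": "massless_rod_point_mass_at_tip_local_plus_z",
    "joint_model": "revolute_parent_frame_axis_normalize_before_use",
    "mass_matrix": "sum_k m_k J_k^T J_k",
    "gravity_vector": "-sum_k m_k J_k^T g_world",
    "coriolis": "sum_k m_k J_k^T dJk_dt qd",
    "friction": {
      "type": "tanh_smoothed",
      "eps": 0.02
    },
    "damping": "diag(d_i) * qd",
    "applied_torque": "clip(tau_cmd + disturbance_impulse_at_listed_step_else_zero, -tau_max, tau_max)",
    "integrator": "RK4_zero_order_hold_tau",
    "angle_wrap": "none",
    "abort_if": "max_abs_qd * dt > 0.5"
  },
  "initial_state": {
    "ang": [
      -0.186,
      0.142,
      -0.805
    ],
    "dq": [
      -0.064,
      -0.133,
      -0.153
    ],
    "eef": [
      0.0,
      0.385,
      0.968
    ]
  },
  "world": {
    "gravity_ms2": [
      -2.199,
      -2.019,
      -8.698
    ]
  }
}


{"k":1,"ang":[-0.185,0.148,-0.819],"dq":[0.173,0.69,-1.266],"eef":[0.001,0.385,0.967],"tau":[10.992,7.579,3.069]}
{"k":2,"ang":[-0.18,0.167,-0.85],"dq":[0.327,1.21,-1.754],"eef":[0.005,0.381,0.965],"tau":[8.154,5.923,2.667]}
{"k":3,"ang":[-0.172,0.194,-0.886],"dq":[0.421,1.54,-1.892],"eef":[0.012,0.373,0.965],"tau":[5.692,4.559,2.252]}
{"k":4,"ang":[-0.163,0.227,-0.923],"dq":[0.474,1.741,-1.837],"eef":[0.021,0.361,0.965],"tau":[3.633,3.435,1.866]}
{"k":5,"ang":[-0.154,0.263,-0.959],"dq":[0.5,1.854,-1.686],"eef":[0.032,0.348,0.967],"tau":[1.955,2.508,1.523]}
{"k":6,"ang":[-0.144,0.3,-0.99],"dq":[0.508,1.906,-1.494],"eef":[0.044,0.332,0.968],"tau":[0.615,1.741,1.23]}
{"k":7,"ang":[-0.134,0.339,-1.018],"dq":[0.504,1.914,-1.295],"eef":[0.057,0.316,0.97],"tau":[-0.441,1.104,0.984]}
{"k":8,"ang":[-0.124,0.377,-1.042],"dq":[0.491,1.893,-1.104],"eef":[0.07,0.299,0.972],"tau":[-1.261,0.572,0.779]}
{"k":9,"ang":[-0.114,0.414,-1.062],"dq":[0.474,1.851,-0.931],"eef":[0.084,0.282,0.974],"tau":[-1.891,0.127,0.611]}
{"k":10,"ang":[-0.105,0.45,-1.079],"dq":[0.454,1.795,-0.778],"eef":[0.099,0.265,0.976],"tau":[-2.37,-0.247,0.472]}
{"k":11,"ang":[-0.096,0.486,-1.094],"dq":[0.432,1.73,-0.646],"eef":[0.113,0.248,0.977],"tau":[-2.729,-0.562,0.358]}
{"k":12,"ang":[-0.087,0.519,-1.105],"dq":[0.408,1.659,-0.532],"eef":[0.127,0.231,0.978],"tau":[-2.995,-0.829,0.265]}
{"k":13,"ang":[-0.08,0.552,-1.115],"dq":[0.385,1.584,-0.435],"eef":[0.141,0.216,0.978],"tau":[-3.188,-1.055,0.188]}
{"k":14,"ang":[-0.072,0.583,-1.123],"dq":[0.362,1.508,-0.354],"eef":[0.154,0.2,0.977],"tau":[-3.324,-1.247,0.125]}
{"k":15,"ang":[-0.065,0.612,-1.129],"dq":[0.339,1.432,-0.286],"eef":[0.167,0.186,0.977],"tau":[-3.418,-1.41,0.073]}
{"k":16,"ang":[-0.059,0.64,-1.134],"dq":[0.317,1.357,-0.23],"eef":[0.18,0.172,0.975],"tau":[-3.478,-1.55,0.03]}
{"k":17,"ang":[-0.052,0.666,-1.138],"dq":[0.296,1.283,-0.184],"eef":[0.192,0.159,0.974],"tau":[-3.514,-1.669,-0.006]}
{"k":18,"ang":[-0.047,0.691,-1.142],"dq":[0.275,1.212,-0.146],"eef":[0.203,0.147,0.972],"tau":[-3.531,-1.77,-0.036]}
{"k":19,"ang":[-0.041,0.715,-1.144],"dq":[0.256,1.144,-0.115],"eef":[0.214,0.136,0.97],"tau":[-3.534,-1.858,-0.061]}
{"k":20,"ang":[-0.036,0.737,-1.146],"dq":[0.238,1.078,-0.09],"eef":[0.225,0.125,0.968],"tau":[-3.526,-1.933,-0.082]}
{"k":21,"ang":[-0.032,0.758,-1.148],"dq":[0.22,1.016,-0.07],"eef":[0.235,0.115,0.965],"tau":[-3.512,-1.998,-0.099]}
{"k":22,"ang":[-0.028,0.778,-1.149],"dq":[0.204,0.958,-0.055],"eef":[0.244,0.106,0.962],"tau":[-3.492,-2.054,-0.114]}
{"k":23,"ang":[-0.024,0.796,-1.15],"dq":[0.189,0.902,-0.044],"eef":[0.253,0.097,0.96],"tau":[-3.469,-2.103,-0.127]}
{"k":24,"ang":[-0.02,0.814,-1.151],"dq":[0.174,0.85,-0.036],"eef":[0.261,0.089,0.957],"tau":[-3.444,-2.145,-0.138]}
{"k":25,"ang":[-0.017,0.83,-1.151],"dq":[0.161,0.802,-0.031],"eef":[0.269,0.082,0.954],"tau":[-3.418,-2.182,-0.146]}
{"k":26,"ang":[-0.014,0.846,-1.152],"dq":[0.149,0.756,-0.029],"eef":[0.276,0.075,0.951],"tau":[-3.392,-2.215,-0.154]}
{"k":27,"ang":[-0.011,0.86,-1.153],"dq":[0.137,0.713,-0.028],"eef":[0.283,0.069,0.949],"tau":[-3.366,-2.244,-0.16]}
{"k":28,"ang":[-0.008,0.874,-1.153],"dq":[0.126,0.673,-0.027],"eef":[0.29,0.063,0.946],"tau":[-3.34,-2.27,-0.166]}
{"k":29,"ang":[-0.006,0.887,-1.154],"dq":[0.116,0.635,-0.027],"eef":[0.296,0.057,0.943],"tau":[-3.316,-2.292,-0.171]}
{"k":30,"ang":[-0.003,0.9,-1.154],"dq":[0.107,0.599,-0.028],"eef":[0.302,0.052,0.94],"tau":[-3.292,-2.313,-0.176]}
{"k":31,"ang":[-0.001,0.911,-1.155],"dq":[0.098,0.566,-0.029],"eef":[0.307,0.047,0.938],"tau":[-3.27,-2.331,-0.181]}
{"k":32,"ang":[0.0,0.922,-1.155],"dq":[0.09,0.534,-0.03],"eef":[0.312,0.043,0.935],"tau":[-3.248,-2.348,-0.185]}
{"k":33,"ang":[0.002,0.933,-1.156],"dq":[0.082,0.505,-0.031],"eef":[0.317,0.039,0.933],"tau":[-3.228,-2.363,-0.189]}
{"k":34,"ang":[0.004,0.943,-1.157],"dq":[0.075,0.477,-0.032],"eef":[0.321,0.035,0.93],"tau":[-3.209,-2.377,-0.193]}
{"k":35,"ang":[0.005,0.952,-1.157],"dq":[0.069,0.451,-0.034],"eef":[0.325,0.032,0.928],"tau":[-3.191,-2.39,-0.197]}
{"k":36,"ang":[0.007,0.961,-1.158],"dq":[0.063,0.427,-0.035],"eef":[0.329,0.029,0.926],"tau":[-3.174,-2.402,-0.2]}
{"k":37,"ang":[0.008,0.969,-1.159],"dq":[0.057,0.404,-0.037],"eef":[0.333,0.026,0.924],"tau":[-3.158,-2.413,-0.203]}
{"k":38,"ang":[0.009,0.977,-1.159],"dq":[0.052,0.383,-0.039],"eef":[0.336,0.023,0.922],"tau":[-3.144,-2.423,-0.206]}
{"k":39,"ang":[0.01,0.984,-1.16],"dq":[0.047,0.363,-0.041],"eef":[0.339,0.02,0.92],"tau":[-3.13,-2.433,-0.209]}
{"k":40,"ang":[0.011,0.991,-1.161],"dq":[0.043,0.344,-0.043],"eef":[0.342,0.018,0.918],"tau":[-3.117,-2.442,-0.211]}
{"k":41,"ang":[0.012,0.998,-1.162],"dq":[0.039,0.326,-0.045],"eef":[0.345,0.016,0.916],"tau":[-3.105,-2.45,-0.214]}
{"k":42,"ang":[0.012,1.004,-1.163],"dq":[0.036,0.31,-0.047],"eef":[0.348,0.014,0.914],"tau":[-3.094,-2.458,-0.216]}
{"k":43,"ang":[0.013,1.01,-1.164],"dq":[0.032,0.294,-0.049],"eef":[0.35,0.012,0.912],"tau":[-3.084,-2.466,-0.218]}
{"k":44,"ang":[0.014,1.016,-1.165],"dq":[0.029,0.28,-0.051],"eef":[0.353,0.01,0.911],"tau":[-3.074,-2.473,-0.22]}
{"k":45,"ang":[0.014,1.022,-1.166],"dq":[0.026,0.266,-0.053],"eef":[0.355,0.009,0.909],"tau":[-3.065,-2.479,-0.222]}
{"k":46,"ang":[0.015,1.027,-1.167],"dq":[0.024,0.254,-0.055],"eef":[0.357,0.007,0.908]}


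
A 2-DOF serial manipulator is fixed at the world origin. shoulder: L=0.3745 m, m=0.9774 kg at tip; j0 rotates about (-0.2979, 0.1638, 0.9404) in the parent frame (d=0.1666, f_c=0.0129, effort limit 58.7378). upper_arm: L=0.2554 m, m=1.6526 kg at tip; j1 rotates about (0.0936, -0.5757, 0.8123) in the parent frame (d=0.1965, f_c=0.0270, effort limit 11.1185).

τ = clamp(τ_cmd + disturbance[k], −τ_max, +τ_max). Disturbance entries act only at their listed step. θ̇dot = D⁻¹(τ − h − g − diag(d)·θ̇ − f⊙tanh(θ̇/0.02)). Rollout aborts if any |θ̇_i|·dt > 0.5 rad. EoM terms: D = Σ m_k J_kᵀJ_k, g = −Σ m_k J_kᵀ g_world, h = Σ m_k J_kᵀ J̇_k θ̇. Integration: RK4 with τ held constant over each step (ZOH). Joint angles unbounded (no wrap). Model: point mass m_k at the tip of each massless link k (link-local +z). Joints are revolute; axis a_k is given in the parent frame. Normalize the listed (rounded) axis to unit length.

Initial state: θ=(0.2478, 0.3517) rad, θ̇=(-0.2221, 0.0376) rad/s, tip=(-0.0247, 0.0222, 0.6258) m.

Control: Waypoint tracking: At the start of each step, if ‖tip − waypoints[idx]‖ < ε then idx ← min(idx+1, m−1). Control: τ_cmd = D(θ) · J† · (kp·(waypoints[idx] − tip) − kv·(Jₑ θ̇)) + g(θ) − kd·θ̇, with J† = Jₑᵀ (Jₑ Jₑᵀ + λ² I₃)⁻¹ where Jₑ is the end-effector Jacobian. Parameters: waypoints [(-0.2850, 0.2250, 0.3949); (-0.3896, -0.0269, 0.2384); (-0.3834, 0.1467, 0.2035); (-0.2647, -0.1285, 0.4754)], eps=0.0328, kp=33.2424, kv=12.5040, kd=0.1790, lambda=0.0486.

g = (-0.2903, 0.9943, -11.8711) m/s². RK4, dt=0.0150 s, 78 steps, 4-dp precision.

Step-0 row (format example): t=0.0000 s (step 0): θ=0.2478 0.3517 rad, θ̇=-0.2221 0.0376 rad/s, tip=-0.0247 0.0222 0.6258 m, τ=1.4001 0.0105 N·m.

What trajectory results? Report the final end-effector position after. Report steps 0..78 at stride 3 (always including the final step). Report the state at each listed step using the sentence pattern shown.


t=0.0450 s (step 3): θ=0.2980 0.4172 rad, θ̇=1.8642 2.0369 rad/s, tip=-0.0278 0.0237 0.6244 m, τ=0.5255 -0.4270 N·m.
t=0.0900 s (step 6): θ=0.3878 0.4999 rad, θ̇=2.0269 1.5523 rad/s, tip=-0.0286 0.0287 0.6222 m, τ=0.0669 -0.3597 N·m.
t=0.1350 s (step 9): θ=0.4749 0.5551 rad, θ̇=1.8416 0.9376 rad/s, tip=-0.0267 0.0356 0.6205 m, τ=-0.2752 -0.2548 N·m.
t=0.1800 s (step 12): θ=0.5532 0.5870 rad, θ̇=1.6535 0.5224 rad/s, tip=-0.0236 0.0440 0.6192 m, τ=-0.4750 -0.1945 N·m.
t=0.2250 s (step 15): θ=0.6247 0.6044 rad, θ̇=1.5417 0.2752 rad/s, tip=-0.0205 0.0533 0.6181 m, τ=-0.5875 -0.1605 N·m.
t=0.2700 s (step 18): θ=0.6929 0.6131 rad, θ̇=1.5035 0.1265 rad/s, tip=-0.0177 0.0633 0.6169 m, τ=-0.6662 -0.1294 N·m.
t=0.3150 s (step 21): θ=0.7607 0.6165 rad, θ̇=1.5211 0.0322 rad/s, tip=-0.0154 0.0743 0.6157 m, τ=-0.7363 -0.0911 N·m.
t=0.3600 s (step 24): θ=0.8307 0.6170 rad, θ̇=1.5984 0.0019 rad/s, tip=-0.0136 0.0860 0.6142 m, τ=-0.8087 -0.0550 N·m.
t=0.4050 s (step 27): θ=0.9047 0.6166 rad, θ̇=1.6928 -0.0197 rad/s, tip=-0.0126 0.0987 0.6123 m, τ=-0.8878 -0.0124 N·m.
t=0.4500 s (step 30): θ=0.9829 0.6149 rad, θ̇=1.7838 -0.0576 rad/s, tip=-0.0125 0.1123 0.6100 m, τ=-0.9696 0.0428 N·m.
t=0.4950 s (step 33): θ=1.0652 0.6112 rad, θ̇=1.8734 -0.1062 rad/s, tip=-0.0136 0.1268 0.6072 m, τ=-1.0510 0.1108 N·m.
t=0.5400 s (step 36): θ=1.1516 0.6055 rad, θ̇=1.9691 -0.1492 rad/s, tip=-0.0161 0.1420 0.6040 m, τ=-1.1320 0.1865 N·m.
t=0.5850 s (step 39): θ=1.2424 0.5980 rad, θ̇=2.0655 -0.1876 rad/s, tip=-0.0202 0.1578 0.6001 m, τ=-1.2123 0.2686 N·m.
t=0.6300 s (step 42): θ=1.3374 0.5888 rad, θ̇=2.1550 -0.2244 rad/s, tip=-0.0261 0.1740 0.5957 m, τ=-1.2908 0.3558 N·m.
t=0.6750 s (step 45): θ=1.4362 0.5779 rad, θ̇=2.2297 -0.2612 rad/s, tip=-0.0341 0.1902 0.5907 m, τ=-1.3656 0.4469 N·m.
t=0.7200 s (step 48): θ=1.5378 0.5654 rad, θ̇=2.2823 -0.2992 rad/s, tip=-0.0441 0.2059 0.5851 m, τ=-1.4343 0.5400 N·m.
t=0.7650 s (step 51): θ=1.6412 0.5512 rad, θ̇=2.3063 -0.3385 rad/s, tip=-0.0561 0.2207 0.5790 m, τ=-1.4941 0.6329 N·m.
t=0.8100 s (step 54): θ=1.7450 0.5351 rad, θ̇=2.2964 -0.3787 rad/s, tip=-0.0700 0.2342 0.5726 m, τ=-1.5423 0.7234 N·m.
t=0.8550 s (step 57): θ=1.8475 0.5173 rad, θ̇=2.2500 -0.4183 rad/s, tip=-0.0854 0.2460 0.5661 m, τ=-1.5762 0.8087 N·m.
t=0.9000 s (step 60): θ=1.9471 0.4978 rad, θ̇=2.1674 -0.4555 rad/s, tip=-0.1018 0.2558 0.5595 m, τ=-1.5931 0.8866 N·m.
t=0.9450 s (step 63): θ=2.0422 0.4767 rad, θ̇=2.0523 -0.4877 rad/s, tip=-0.1189 0.2636 0.5531 m, τ=-1.5913 0.9549 N·m.
t=0.9900 s (step 66): θ=2.1316 0.4542 rad, θ̇=1.9114 -0.5130 rad/s, tip=-0.1359 0.2692 0.5470 m, τ=-1.5701 1.0124 N·m.
t=1.0350 s (step 69): θ=2.2142 0.4309 rad, θ̇=1.7533 -0.5296 rad/s, tip=-0.1526 0.2730 0.5413 m, τ=-1.5305 1.0592 N·m.
t=1.0800 s (step 72): θ=2.2894 0.4069 rad, θ̇=1.5870 -0.5374 rad/s, tip=-0.1685 0.2751 0.5361 m, τ=-1.4750 1.0962 N·m.
t=1.1250 s (step 75): θ=2.3572 0.3828 rad, θ̇=1.4204 -0.5370 rad/s, tip=-0.1833 0.2758 0.5314 m, τ=-1.4075 1.1254 N·m.
t=1.1700 s (step 78): θ=2.4175 0.3589 rad, θ̇=1.2597 -0.5300 rad/s, tip=-0.1969 0.2756 0.5272 m.
final tip position (m): -0.1969 0.2756 0.5272


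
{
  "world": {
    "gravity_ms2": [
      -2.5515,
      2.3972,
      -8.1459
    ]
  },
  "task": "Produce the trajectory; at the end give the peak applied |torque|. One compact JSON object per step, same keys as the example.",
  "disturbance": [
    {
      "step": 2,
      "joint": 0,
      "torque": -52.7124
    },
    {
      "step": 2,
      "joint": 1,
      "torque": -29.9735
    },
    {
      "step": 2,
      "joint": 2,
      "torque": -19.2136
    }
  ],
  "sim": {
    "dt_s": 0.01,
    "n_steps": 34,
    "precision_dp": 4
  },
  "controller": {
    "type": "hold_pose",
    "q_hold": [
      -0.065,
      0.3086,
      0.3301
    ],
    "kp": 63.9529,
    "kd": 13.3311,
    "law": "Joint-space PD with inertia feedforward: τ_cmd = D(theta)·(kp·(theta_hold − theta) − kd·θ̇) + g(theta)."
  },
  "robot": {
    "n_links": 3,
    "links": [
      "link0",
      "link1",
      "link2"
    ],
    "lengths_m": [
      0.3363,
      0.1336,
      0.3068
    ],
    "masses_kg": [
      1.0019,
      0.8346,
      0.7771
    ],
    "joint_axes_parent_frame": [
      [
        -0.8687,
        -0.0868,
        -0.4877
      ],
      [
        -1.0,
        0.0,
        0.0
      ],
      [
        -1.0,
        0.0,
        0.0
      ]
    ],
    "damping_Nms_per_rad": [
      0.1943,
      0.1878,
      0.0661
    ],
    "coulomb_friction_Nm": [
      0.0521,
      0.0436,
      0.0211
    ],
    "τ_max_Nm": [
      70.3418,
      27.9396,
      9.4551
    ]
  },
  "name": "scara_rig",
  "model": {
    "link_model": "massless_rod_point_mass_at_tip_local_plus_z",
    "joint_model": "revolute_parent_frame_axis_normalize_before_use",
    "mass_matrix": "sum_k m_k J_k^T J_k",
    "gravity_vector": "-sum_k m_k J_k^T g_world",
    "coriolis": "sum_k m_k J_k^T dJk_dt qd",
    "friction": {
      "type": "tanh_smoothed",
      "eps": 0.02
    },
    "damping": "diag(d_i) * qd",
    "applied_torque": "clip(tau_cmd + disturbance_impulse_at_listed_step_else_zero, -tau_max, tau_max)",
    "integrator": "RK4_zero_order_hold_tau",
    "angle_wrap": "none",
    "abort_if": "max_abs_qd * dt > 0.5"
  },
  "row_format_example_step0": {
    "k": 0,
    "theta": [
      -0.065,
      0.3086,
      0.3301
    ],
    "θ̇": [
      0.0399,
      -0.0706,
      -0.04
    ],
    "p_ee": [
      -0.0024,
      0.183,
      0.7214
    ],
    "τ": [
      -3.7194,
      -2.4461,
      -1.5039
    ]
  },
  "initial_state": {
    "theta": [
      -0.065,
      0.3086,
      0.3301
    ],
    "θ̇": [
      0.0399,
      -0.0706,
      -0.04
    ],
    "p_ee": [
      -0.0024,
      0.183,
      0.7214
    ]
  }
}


{"k":1,"theta":[-0.0647,0.3082,0.3295],"\u03b8\u0307":[0.0221,-0.0174,-0.0684],"p_ee":[-0.0024,0.1829,0.7215],"\u03c4":[-3.7153,-2.457,-1.5114]}
{"k":2,"theta":[-0.0645,0.3082,0.3288],"\u03b8\u0307":[0.0168,-0.0207,-0.0427],"p_ee":[-0.0024,0.1828,0.7216],"\u03c4":[-56.4257,-27.9396,-9.4551]}
{"k":3,"theta":[-0.0617,0.2596,0.3857],"\u03b8\u0307":[0.4499,-9.0569,10.6567],"p_ee":[-0.0022,0.1804,0.7212],"\u03c4":[3.5235,0.942,-0.4078]}
{"k":4,"theta":[-0.0604,0.1915,0.4669],"\u03b8\u0307":[-0.1273,-4.8847,5.9706],"p_ee":[-0.002,0.1756,0.7203],"\u03c4":[2.9467,0.5498,-0.477]}
{"k":5,"theta":[-0.0632,0.1552,0.5125],"\u03b8\u0307":[-0.4094,-2.5522,3.3701],"p_ee":[-0.002,0.1714,0.7197],"\u03c4":[2.3811,0.2369,-0.5579]}
{"k":6,"theta":[-0.0679,0.1368,0.5383],"\u03b8\u0307":[-0.516,-1.2526,1.8926],"p_ee":[-0.002,0.1678,0.7193],"\u03c4":[1.8443,-0.0267,-0.6422]}
{"k":7,"theta":[-0.0732,0.1281,0.5526],"\u03b8\u0307":[-0.5261,-0.5286,1.0295],"p_ee":[-0.0022,0.1648,0.7192],"\u03c4":[1.3392,-0.2566,-0.7259]}
{"k":8,"theta":[-0.0783,0.125,0.5601],"\u03b8\u0307":[-0.4867,-0.1253,0.5099],"p_ee":[-0.0023,0.1623,0.7191],"\u03c4":[0.8665,-0.4619,-0.8067]}
{"k":9,"theta":[-0.0828,0.1248,0.5637],"\u03b8\u0307":[-0.4128,0.0439,0.2385],"p_ee":[-0.0024,0.1602,0.7192],"\u03c4":[0.4259,-0.6432,-0.8835]}
{"k":10,"theta":[-0.0865,0.1254,0.5654],"\u03b8\u0307":[-0.3226,0.0754,0.1161],"p_ee":[-0.0025,0.1586,0.7193],"\u03c4":[0.0167,-0.8034,-0.9554]}
{"k":11,"theta":[-0.0893,0.1263,0.5661],"\u03b8\u0307":[-0.2404,0.0894,0.0247],"p_ee":[-0.0025,0.1573,0.7194],"\u03c4":[-0.3625,-0.9515,-1.0223]}
{"k":12,"theta":[-0.0913,0.1271,0.5661],"\u03b8\u0307":[-0.1626,0.0686,-0.0162],"p_ee":[-0.0026,0.1564,0.7195],"\u03c4":[-0.7132,-1.0885,-1.0869]}
{"k":13,"theta":[-0.0926,0.1276,0.5658],"\u03b8\u0307":[-0.0928,0.0362,-0.0321],"p_ee":[-0.0026,0.1557,0.7196],"\u03c4":[-1.0367,-1.2156,-1.149]}
{"k":14,"theta":[-0.0932,0.1279,0.5654],"\u03b8\u0307":[-0.0353,0.022,-0.0572],"p_ee":[-0.0026,0.1553,0.7197],"\u03c4":[-1.3347,-1.3339,-1.2065]}
{"k":15,"theta":[-0.0934,0.1281,0.5647],"\u03b8\u0307":[0.0098,0.0267,-0.0917],"p_ee":[-0.0026,0.1551,0.7198],"\u03c4":[-1.6048,-1.4433,-1.2594]}
{"k":16,"theta":[-0.0931,0.1284,0.5636],"\u03b8\u0307":[0.0446,0.0378,-0.1224],"p_ee":[-0.0026,0.1552,0.7199],"\u03c4":[-1.8439,-1.5427,-1.308]}
{"k":17,"theta":[-0.0925,0.1288,0.5623],"\u03b8\u0307":[0.0746,0.0438,-0.1436],"p_ee":[-0.0026,0.1554,0.72],"\u03c4":[-2.0619,-1.6333,-1.3525]}
{"k":18,"theta":[-0.0916,0.1293,0.5608],"\u03b8\u0307":[0.1005,0.0468,-0.1587],"p_ee":[-0.0026,0.1557,0.7201],"\u03c4":[-2.2612,-1.7161,-1.3931]}
{"k":19,"theta":[-0.0905,0.1298,0.5592],"\u03b8\u0307":[0.1223,0.0484,-0.1695],"p_ee":[-0.0025,0.1562,0.7201],"\u03c4":[-2.4431,-1.7916,-1.4301]}
{"k":20,"theta":[-0.0892,0.1303,0.5574],"\u03b8\u0307":[0.1403,0.0493,-0.1773],"p_ee":[-0.0025,0.1568,0.7201],"\u03c4":[-2.6088,-1.8602,-1.4637]}
{"k":21,"theta":[-0.0877,0.1307,0.5556],"\u03b8\u0307":[0.155,0.0498,-0.1827],"p_ee":[-0.0025,0.1574,0.7202],"\u03c4":[-2.7594,-1.9225,-1.494]}
{"k":22,"theta":[-0.0861,0.1312,0.5538],"\u03b8\u0307":[0.1666,0.0501,-0.1861],"p_ee":[-0.0024,0.1582,0.7202],"\u03c4":[-2.8959,-1.9789,-1.5214]}
{"k":23,"theta":[-0.0844,0.1317,0.5519],"\u03b8\u0307":[0.1755,0.0503,-0.188],"p_ee":[-0.0024,0.1589,0.7202],"\u03c4":[-3.0193,-2.0299,-1.5459]}
{"k":24,"theta":[-0.0826,0.1322,0.55],"\u03b8\u0307":[0.182,0.0504,-0.1885],"p_ee":[-0.0024,0.1598,0.7202],"\u03c4":[-3.1306,-2.0757,-1.5679]}
{"k":25,"theta":[-0.0808,0.1328,0.5481],"\u03b8\u0307":[0.1864,0.0505,-0.1879],"p_ee":[-0.0023,0.1607,0.7202],"\u03c4":[-3.2308,-2.1168,-1.5875]}
{"k":26,"theta":[-0.0789,0.1333,0.5463],"\u03b8\u0307":[0.1889,0.0504,-0.1863],"p_ee":[-0.0023,0.1616,0.7201],"\u03c4":[-3.3205,-2.1536,-1.6049]}
{"k":27,"theta":[-0.077,0.1338,0.5444],"\u03b8\u0307":[0.1899,0.0503,-0.184],"p_ee":[-0.0022,0.1625,0.7201],"\u03c4":[-3.4008,-2.1864,-1.6202]}
{"k":28,"theta":[-0.0751,0.1343,0.5426],"\u03b8\u0307":[0.1894,0.0502,-0.181],"p_ee":[-0.0022,0.1634,0.7201],"\u03c4":[-3.4722,-2.2155,-1.6337]}
{"k":29,"theta":[-0.0732,0.1348,0.5408],"\u03b8\u0307":[0.1877,0.05,-0.1775],"p_ee":[-0.0021,0.1643,0.72],"\u03c4":[-3.5356,-2.2411,-1.6454]}
{"k":30,"theta":[-0.0714,0.1353,0.5391],"\u03b8\u0307":[0.1851,0.0497,-0.1736],"p_ee":[-0.0021,0.1652,0.72],"\u03c4":[-3.5915,-2.2637,-1.6555]}
{"k":31,"theta":[-0.0695,0.1357,0.5373],"\u03b8\u0307":[0.1815,0.0494,-0.1694],"p_ee":[-0.0021,0.1662,0.7199],"\u03c4":[-3.6407,-2.2834,-1.6642]}
{"k":32,"theta":[-0.0677,0.1362,0.5357],"\u03b8\u0307":[0.1772,0.0491,-0.1649],"p_ee":[-0.002,0.167,0.7198],"\u03c4":[-3.6837,-2.3005,-1.6716]}
{"k":33,"theta":[-0.066,0.1367,0.5341],"\u03b8\u0307":[0.1724,0.0487,-0.1602],"p_ee":[-0.002,0.1679,0.7198],"\u03c4":[-3.7211,-2.3153,-1.6777]}
{"k":34,"theta":[-0.0643,0.1372,0.5325],"\u03b8\u0307":[0.167,0.0483,-0.1555],"p_ee":[-0.0019,0.1688,0.7197]}
{"summary": "max |\u03c4| (N\u00b7m): 56.4257"}
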